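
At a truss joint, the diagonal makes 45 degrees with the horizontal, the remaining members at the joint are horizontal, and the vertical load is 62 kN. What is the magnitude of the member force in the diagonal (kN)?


At the joint, only the diagonal has a vertical component, so vertical equilibrium gives:
F * sin(45) = 62
F = 62 / sin(45)
= 62 / 0.707107
= 87.68 kN

87.68 kN


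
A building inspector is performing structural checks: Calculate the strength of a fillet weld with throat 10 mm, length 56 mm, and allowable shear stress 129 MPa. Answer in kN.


Strength = throat * length * allowable stress
= 10 * 56 * 129 N
= 72240 N
= 72.24 kN

72.24 kN


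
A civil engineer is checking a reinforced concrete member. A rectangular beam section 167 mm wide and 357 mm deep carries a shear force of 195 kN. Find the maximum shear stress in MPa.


A = b * h = 167 * 357 = 59619 mm^2
V = 195 kN = 195000.0 N
tau_max = 1.5 * V / A = 1.5 * 195000.0 / 59619
= 4.9062 MPa

4.9062 MPa


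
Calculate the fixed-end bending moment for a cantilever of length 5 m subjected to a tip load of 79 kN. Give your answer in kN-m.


For a cantilever with a point load at the free end:
M_max = P * L = 79 * 5 = 395 kN-m

395 kN-m


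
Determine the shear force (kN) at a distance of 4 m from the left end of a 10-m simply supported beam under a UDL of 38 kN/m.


R_A = w * L / 2 = 38 * 10 / 2 = 190.0 kN
V(x) = R_A - w * x = 190.0 - 38 * 4
= 38.0 kN

38.0 kN


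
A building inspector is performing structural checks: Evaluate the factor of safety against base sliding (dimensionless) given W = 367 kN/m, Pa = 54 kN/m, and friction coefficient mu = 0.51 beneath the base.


Resisting force = mu * W = 0.51 * 367 = 187.17 kN/m
FOS = Resisting / Driving = 187.17 / 54
= 3.4661 (dimensionless)

3.4661 (dimensionless)


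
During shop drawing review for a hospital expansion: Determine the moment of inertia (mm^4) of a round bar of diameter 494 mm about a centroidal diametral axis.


r = d / 2 = 494 / 2 = 247.0 mm
I = pi * r^4 / 4 = pi * 247.0^4 / 4
= 2923328996.8 mm^4

2923328996.8 mm^4


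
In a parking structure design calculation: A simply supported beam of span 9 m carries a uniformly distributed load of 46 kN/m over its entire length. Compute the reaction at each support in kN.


Total load = w * L = 46 * 9 = 414 kN
By symmetry, each reaction R = total / 2 = 414 / 2 = 207.0 kN

207.0 kN


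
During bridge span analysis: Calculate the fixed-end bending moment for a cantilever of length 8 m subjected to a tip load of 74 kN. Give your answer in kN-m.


For a cantilever with a point load at the free end:
M_max = P * L = 74 * 8 = 592 kN-m

592 kN-m


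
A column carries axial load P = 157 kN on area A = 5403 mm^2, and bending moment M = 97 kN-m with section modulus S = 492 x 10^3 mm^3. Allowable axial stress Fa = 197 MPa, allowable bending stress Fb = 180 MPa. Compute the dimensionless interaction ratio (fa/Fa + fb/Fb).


f_a = P / A = 157000.0 / 5403 = 29.0579 MPa
f_b = M / S = 97000000.0 / 492000.0 = 197.1545 MPa
Ratio = f_a / Fa + f_b / Fb
= 29.0579 / 197 + 197.1545 / 180
= 1.2428 (dimensionless)

1.2428 (dimensionless)


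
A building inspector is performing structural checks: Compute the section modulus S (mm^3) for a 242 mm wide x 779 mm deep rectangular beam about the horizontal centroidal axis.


S = b * h^2 / 6
= 242 * 779^2 / 6
= 242 * 606841 / 6
= 24475920.33 mm^3

24475920.33 mm^3


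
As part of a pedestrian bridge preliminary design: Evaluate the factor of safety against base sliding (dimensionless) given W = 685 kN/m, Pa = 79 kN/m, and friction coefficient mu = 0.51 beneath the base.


Resisting force = mu * W = 0.51 * 685 = 349.35 kN/m
FOS = Resisting / Driving = 349.35 / 79
= 4.4222 (dimensionless)

4.4222 (dimensionless)


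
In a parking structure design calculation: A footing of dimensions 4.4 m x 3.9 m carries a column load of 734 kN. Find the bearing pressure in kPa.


A = 4.4 * 3.9 = 17.16 m^2
q = P / A = 734 / 17.16
= 42.7739 kPa

42.7739 kPa


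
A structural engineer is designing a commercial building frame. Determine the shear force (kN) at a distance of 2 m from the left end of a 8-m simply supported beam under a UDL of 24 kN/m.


R_A = w * L / 2 = 24 * 8 / 2 = 96.0 kN
V(x) = R_A - w * x = 96.0 - 24 * 2
= 48.0 kN

48.0 kN


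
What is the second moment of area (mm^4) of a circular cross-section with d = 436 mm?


r = d / 2 = 436 / 2 = 218.0 mm
I = pi * r^4 / 4 = pi * 218.0^4 / 4
= 1773845766.37 mm^4

1773845766.37 mm^4


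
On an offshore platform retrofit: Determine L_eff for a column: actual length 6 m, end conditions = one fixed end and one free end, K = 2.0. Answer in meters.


L_eff = K * L
= 2.0 * 6
= 12.0 m

12.0 m


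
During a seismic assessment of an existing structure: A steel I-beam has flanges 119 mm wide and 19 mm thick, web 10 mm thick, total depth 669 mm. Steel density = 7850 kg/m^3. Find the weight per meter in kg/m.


A_flanges = 2 * 119 * 19 = 4522 mm^2
A_web = (669 - 2 * 19) * 10 = 6310 mm^2
A_total = 4522 + 6310 = 10832 mm^2 = 0.010832 m^2
Weight = rho * A = 7850 * 0.010832 = 85.0312 kg/m

85.0312 kg/m


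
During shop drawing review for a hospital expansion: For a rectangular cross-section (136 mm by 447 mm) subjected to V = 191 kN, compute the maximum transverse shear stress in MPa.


A = b * h = 136 * 447 = 60792 mm^2
V = 191 kN = 191000.0 N
tau_max = 1.5 * V / A = 1.5 * 191000.0 / 60792
= 4.7128 MPa

4.7128 MPa


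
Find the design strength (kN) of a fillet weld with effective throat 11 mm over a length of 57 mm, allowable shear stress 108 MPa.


Strength = throat * length * allowable stress
= 11 * 57 * 108 N
= 67716 N
= 67.72 kN

67.72 kN


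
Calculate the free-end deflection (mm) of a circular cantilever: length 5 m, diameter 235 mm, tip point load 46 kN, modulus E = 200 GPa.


I = pi * d^4 / 64 = pi * 235^4 / 64 = 149706738.1 mm^4
L = 5000.0 mm, P = 46000.0 N, E = 200000.0 MPa
delta = P * L^3 / (3 * E * I)
= 46000.0 * 5000.0^3 / (3 * 200000.0 * 149706738.1)
= 64.014 mm

64.014 mm


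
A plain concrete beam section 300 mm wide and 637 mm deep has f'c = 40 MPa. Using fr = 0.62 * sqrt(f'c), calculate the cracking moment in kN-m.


fr = 0.62 * sqrt(40) = 0.62 * 6.3246 = 3.9212 MPa
I = 300 * 637^3 / 12 = 6461871325.0 mm^4
y_t = 318.5 mm
M_cr = fr * I / y_t = 3.9212 * 6461871325.0 / 318.5 N-mm
= 79.5556 kN-m

79.5556 kN-m


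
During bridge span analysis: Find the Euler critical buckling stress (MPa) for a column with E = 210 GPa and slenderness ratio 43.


sigma_cr = pi^2 * E / lambda^2
= 9.8696 * 210000.0 / 43^2
= 9.8696 * 210000.0 / 1849
= 1120.9394 MPa

1120.9394 MPa


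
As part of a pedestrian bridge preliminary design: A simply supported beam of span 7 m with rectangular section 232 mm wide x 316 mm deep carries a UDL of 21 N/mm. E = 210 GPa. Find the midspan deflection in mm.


I = 232 * 316^3 / 12 = 610053589.33 mm^4
L = 7000.0 mm, w = 21 N/mm, E = 210000.0 MPa
delta = 5 * w * L^4 / (384 * E * I)
= 5 * 21 * 7000.0^4 / (384 * 210000.0 * 610053589.33)
= 5.1246 mm

5.1246 mm


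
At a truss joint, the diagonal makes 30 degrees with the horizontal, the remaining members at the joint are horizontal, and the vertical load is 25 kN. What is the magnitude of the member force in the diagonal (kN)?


At the joint, only the diagonal has a vertical component, so vertical equilibrium gives:
F * sin(30) = 25
F = 25 / sin(30)
= 25 / 0.5
= 50.0 kN

50.0 kN


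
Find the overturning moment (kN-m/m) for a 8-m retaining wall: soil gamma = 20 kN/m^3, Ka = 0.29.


Pa = 0.5 * Ka * gamma * H^2
= 0.5 * 0.29 * 20 * 8^2
= 185.6 kN/m
Arm = H / 3 = 8 / 3 = 2.6667 m
Mo = Pa * arm = Pa * H / 3 = 185.6 * 8 / 3 = 494.9333 kN-m/m

494.9333 kN-m/m


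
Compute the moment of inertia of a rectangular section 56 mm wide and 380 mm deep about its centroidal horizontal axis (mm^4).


I = b * h^3 / 12
= 56 * 380^3 / 12
= 56 * 54872000 / 12
= 256069333.33 mm^4

256069333.33 mm^4


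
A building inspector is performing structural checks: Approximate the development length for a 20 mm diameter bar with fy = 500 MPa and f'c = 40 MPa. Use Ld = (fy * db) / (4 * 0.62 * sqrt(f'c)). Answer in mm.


Ld = (fy * db) / (4 * 0.62 * sqrt(f'c))
= (500 * 20) / (4 * 0.62 * sqrt(40))
= 10000 / 15.6849
= 637.56 mm

637.56 mm


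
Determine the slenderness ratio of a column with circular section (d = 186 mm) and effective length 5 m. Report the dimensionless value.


Radius of gyration r = d / 4 = 186 / 4 = 46.5 mm
L_eff = 5000.0 mm
Slenderness ratio = L / r = 5000.0 / 46.5 = 107.53 (dimensionless)

107.53 (dimensionless)


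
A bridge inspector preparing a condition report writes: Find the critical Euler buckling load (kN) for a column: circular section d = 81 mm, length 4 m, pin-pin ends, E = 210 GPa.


I = pi * d^4 / 64 = 2113050.98 mm^4
L = 4000.0 mm
P_cr = pi^2 * E * I / L^2
= 9.8696 * 210000.0 * 2113050.98 / 4000.0^2
= 273721.58 N = 273.7216 kN

273.7216 kN


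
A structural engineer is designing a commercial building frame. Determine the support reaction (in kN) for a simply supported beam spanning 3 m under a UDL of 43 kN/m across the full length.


Total load = w * L = 43 * 3 = 129 kN
By symmetry, each reaction R = total / 2 = 129 / 2 = 64.5 kN

64.5 kN


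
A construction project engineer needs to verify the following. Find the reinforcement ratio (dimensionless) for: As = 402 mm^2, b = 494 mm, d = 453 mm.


rho = As / (b * d)
= 402 / (494 * 453)
= 402 / 223782
= 0.001796 (dimensionless)

0.001796 (dimensionless)


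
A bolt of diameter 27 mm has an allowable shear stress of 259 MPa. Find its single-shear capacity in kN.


A = pi * d^2 / 4 = pi * 27^2 / 4 = 572.5553 mm^2
V = f_v * A / 1000 = 259 * 572.5553 / 1000
= 148.2918 kN

148.2918 kN


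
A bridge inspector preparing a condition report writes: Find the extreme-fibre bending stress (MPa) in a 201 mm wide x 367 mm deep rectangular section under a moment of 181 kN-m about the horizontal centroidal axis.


I = b * h^3 / 12 = 201 * 367^3 / 12 = 827966955.25 mm^4
y = h / 2 = 367 / 2 = 183.5 mm
M = 181 kN-m = 181000000.0 N-mm
sigma = M * y / I = 181000000.0 * 183.5 / 827966955.25
= 40.11 MPa

40.11 MPa


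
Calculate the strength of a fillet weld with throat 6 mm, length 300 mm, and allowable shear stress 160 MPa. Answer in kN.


Strength = throat * length * allowable stress
= 6 * 300 * 160 N
= 288000 N
= 288.0 kN

288.0 kN


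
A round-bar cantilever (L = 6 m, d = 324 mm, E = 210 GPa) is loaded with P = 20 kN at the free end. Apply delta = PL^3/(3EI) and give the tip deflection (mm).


I = pi * d^4 / 64 = pi * 324^4 / 64 = 540941049.82 mm^4
L = 6000.0 mm, P = 20000.0 N, E = 210000.0 MPa
delta = P * L^3 / (3 * E * I)
= 20000.0 * 6000.0^3 / (3 * 210000.0 * 540941049.82)
= 12.6763 mm

12.6763 mm


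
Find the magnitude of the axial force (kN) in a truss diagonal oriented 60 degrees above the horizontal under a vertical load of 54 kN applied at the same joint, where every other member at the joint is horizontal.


At the joint, only the diagonal has a vertical component, so vertical equilibrium gives:
F * sin(60) = 54
F = 54 / sin(60)
= 54 / 0.866025
= 62.35 kN

62.35 kN


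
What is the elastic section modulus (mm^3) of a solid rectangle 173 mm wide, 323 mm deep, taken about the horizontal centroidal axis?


S = b * h^2 / 6
= 173 * 323^2 / 6
= 173 * 104329 / 6
= 3008152.83 mm^3

3008152.83 mm^3


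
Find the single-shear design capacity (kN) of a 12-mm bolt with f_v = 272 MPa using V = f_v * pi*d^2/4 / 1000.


A = pi * d^2 / 4 = pi * 12^2 / 4 = 113.0973 mm^2
V = f_v * A / 1000 = 272 * 113.0973 / 1000
= 30.7625 kN

30.7625 kN


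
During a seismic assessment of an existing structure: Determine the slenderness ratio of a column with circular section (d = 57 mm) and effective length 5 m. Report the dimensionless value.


Radius of gyration r = d / 4 = 57 / 4 = 14.25 mm
L_eff = 5000.0 mm
Slenderness ratio = L / r = 5000.0 / 14.25 = 350.88 (dimensionless)

350.88 (dimensionless)


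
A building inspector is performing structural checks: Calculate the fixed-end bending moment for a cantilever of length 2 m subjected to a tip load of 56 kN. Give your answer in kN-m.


For a cantilever with a point load at the free end:
M_max = P * L = 56 * 2 = 112 kN-m

112 kN-m


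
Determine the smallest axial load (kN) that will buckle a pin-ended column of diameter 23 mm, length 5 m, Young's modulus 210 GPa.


I = pi * d^4 / 64 = 13736.66 mm^4
L = 5000.0 mm
P_cr = pi^2 * E * I / L^2
= 9.8696 * 210000.0 * 13736.66 / 5000.0^2
= 1138.83 N = 1.1388 kN

1.1388 kN


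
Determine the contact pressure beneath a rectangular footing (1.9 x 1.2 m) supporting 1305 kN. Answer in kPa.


A = 1.9 * 1.2 = 2.28 m^2
q = P / A = 1305 / 2.28
= 572.3684 kPa

572.3684 kPa


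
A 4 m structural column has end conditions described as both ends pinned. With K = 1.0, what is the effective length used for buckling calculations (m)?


L_eff = K * L
= 1.0 * 4
= 4.0 m

4.0 m


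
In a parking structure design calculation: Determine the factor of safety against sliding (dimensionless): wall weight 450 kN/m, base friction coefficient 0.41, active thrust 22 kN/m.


Resisting force = mu * W = 0.41 * 450 = 184.5 kN/m
FOS = Resisting / Driving = 184.5 / 22
= 8.3864 (dimensionless)

8.3864 (dimensionless)


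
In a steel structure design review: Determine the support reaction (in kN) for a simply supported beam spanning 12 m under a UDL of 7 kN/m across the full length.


Total load = w * L = 7 * 12 = 84 kN
By symmetry, each reaction R = total / 2 = 84 / 2 = 42.0 kN

42.0 kN


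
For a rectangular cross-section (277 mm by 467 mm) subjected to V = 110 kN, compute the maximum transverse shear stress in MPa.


A = b * h = 277 * 467 = 129359 mm^2
V = 110 kN = 110000.0 N
tau_max = 1.5 * V / A = 1.5 * 110000.0 / 129359
= 1.2755 MPa

1.2755 MPa


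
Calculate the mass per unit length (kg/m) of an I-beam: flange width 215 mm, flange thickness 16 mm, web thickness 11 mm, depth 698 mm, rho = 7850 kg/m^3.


A_flanges = 2 * 215 * 16 = 6880 mm^2
A_web = (698 - 2 * 16) * 11 = 7326 mm^2
A_total = 6880 + 7326 = 14206 mm^2 = 0.014206 m^2
Weight = rho * A = 7850 * 0.014206 = 111.5171 kg/m

111.5171 kg/m


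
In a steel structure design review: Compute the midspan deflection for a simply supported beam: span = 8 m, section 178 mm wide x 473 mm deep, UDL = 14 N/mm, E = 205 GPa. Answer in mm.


I = 178 * 473^3 / 12 = 1569719952.17 mm^4
L = 8000.0 mm, w = 14 N/mm, E = 205000.0 MPa
delta = 5 * w * L^4 / (384 * E * I)
= 5 * 14 * 8000.0^4 / (384 * 205000.0 * 1569719952.17)
= 2.3203 mm

2.3203 mm


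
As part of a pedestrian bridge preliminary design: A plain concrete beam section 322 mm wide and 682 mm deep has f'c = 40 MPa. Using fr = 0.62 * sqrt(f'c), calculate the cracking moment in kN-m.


fr = 0.62 * sqrt(40) = 0.62 * 6.3246 = 3.9212 MPa
I = 322 * 682^3 / 12 = 8511924241.33 mm^4
y_t = 341.0 mm
M_cr = fr * I / y_t = 3.9212 * 8511924241.33 / 341.0 N-mm
= 97.8802 kN-m

97.8802 kN-m


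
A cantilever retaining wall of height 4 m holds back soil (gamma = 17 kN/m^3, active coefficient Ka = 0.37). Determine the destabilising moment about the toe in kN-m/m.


Pa = 0.5 * Ka * gamma * H^2
= 0.5 * 0.37 * 17 * 4^2
= 50.32 kN/m
Arm = H / 3 = 4 / 3 = 1.3333 m
Mo = Pa * arm = Pa * H / 3 = 50.32 * 4 / 3 = 67.0933 kN-m/m

67.0933 kN-m/m


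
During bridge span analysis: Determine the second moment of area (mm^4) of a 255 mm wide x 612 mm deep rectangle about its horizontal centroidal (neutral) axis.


I = b * h^3 / 12
= 255 * 612^3 / 12
= 255 * 229220928 / 12
= 4870944720.0 mm^4

4870944720.0 mm^4


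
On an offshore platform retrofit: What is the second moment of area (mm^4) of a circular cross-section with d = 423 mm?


r = d / 2 = 423 / 2 = 211.5 mm
I = pi * r^4 / 4 = pi * 211.5^4 / 4
= 1571561453.88 mm^4

1571561453.88 mm^4


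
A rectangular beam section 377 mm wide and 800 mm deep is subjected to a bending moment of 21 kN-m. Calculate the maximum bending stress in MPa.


I = b * h^3 / 12 = 377 * 800^3 / 12 = 16085333333.33 mm^4
y = h / 2 = 800 / 2 = 400.0 mm
M = 21 kN-m = 21000000.0 N-mm
sigma = M * y / I = 21000000.0 * 400.0 / 16085333333.33
= 0.52 MPa

0.52 MPa


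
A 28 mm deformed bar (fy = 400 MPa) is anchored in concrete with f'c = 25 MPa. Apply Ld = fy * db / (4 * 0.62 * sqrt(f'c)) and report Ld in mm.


Ld = (fy * db) / (4 * 0.62 * sqrt(f'c))
= (400 * 28) / (4 * 0.62 * sqrt(25))
= 11200 / 12.4
= 903.23 mm

903.23 mm


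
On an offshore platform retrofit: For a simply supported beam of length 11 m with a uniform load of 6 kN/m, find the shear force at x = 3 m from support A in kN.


R_A = w * L / 2 = 6 * 11 / 2 = 33.0 kN
V(x) = R_A - w * x = 33.0 - 6 * 3
= 15.0 kN

15.0 kN


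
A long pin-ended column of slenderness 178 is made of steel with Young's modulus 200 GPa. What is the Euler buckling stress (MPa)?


sigma_cr = pi^2 * E / lambda^2
= 9.8696 * 200000.0 / 178^2
= 9.8696 * 200000.0 / 31684
= 62.3002 MPa

62.3002 MPa


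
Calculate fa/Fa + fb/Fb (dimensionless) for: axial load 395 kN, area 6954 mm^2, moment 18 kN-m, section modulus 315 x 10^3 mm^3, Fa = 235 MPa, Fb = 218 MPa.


f_a = P / A = 395000.0 / 6954 = 56.8018 MPa
f_b = M / S = 18000000.0 / 315000.0 = 57.1429 MPa
Ratio = f_a / Fa + f_b / Fb
= 56.8018 / 235 + 57.1429 / 218
= 0.5038 (dimensionless)

0.5038 (dimensionless)


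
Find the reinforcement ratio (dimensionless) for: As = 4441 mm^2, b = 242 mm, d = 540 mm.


rho = As / (b * d)
= 4441 / (242 * 540)
= 4441 / 130680
= 0.033984 (dimensionless)

0.033984 (dimensionless)


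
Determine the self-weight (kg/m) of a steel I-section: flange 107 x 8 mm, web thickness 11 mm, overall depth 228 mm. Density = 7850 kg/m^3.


A_flanges = 2 * 107 * 8 = 1712 mm^2
A_web = (228 - 2 * 8) * 11 = 2332 mm^2
A_total = 1712 + 2332 = 4044 mm^2 = 0.004044 m^2
Weight = rho * A = 7850 * 0.004044 = 31.7454 kg/m

31.7454 kg/m


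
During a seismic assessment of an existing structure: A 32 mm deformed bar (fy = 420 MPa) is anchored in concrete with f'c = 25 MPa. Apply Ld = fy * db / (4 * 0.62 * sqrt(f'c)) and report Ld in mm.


Ld = (fy * db) / (4 * 0.62 * sqrt(f'c))
= (420 * 32) / (4 * 0.62 * sqrt(25))
= 13440 / 12.4
= 1083.87 mm

1083.87 mm


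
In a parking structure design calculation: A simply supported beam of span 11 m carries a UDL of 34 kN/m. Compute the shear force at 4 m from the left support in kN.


R_A = w * L / 2 = 34 * 11 / 2 = 187.0 kN
V(x) = R_A - w * x = 187.0 - 34 * 4
= 51.0 kN

51.0 kN


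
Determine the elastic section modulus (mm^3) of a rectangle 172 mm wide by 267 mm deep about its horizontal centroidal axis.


S = b * h^2 / 6
= 172 * 267^2 / 6
= 172 * 71289 / 6
= 2043618.0 mm^3

2043618.0 mm^3


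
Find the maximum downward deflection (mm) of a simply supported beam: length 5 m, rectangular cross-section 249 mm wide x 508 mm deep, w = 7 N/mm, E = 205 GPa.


I = 249 * 508^3 / 12 = 2720252624.0 mm^4
L = 5000.0 mm, w = 7 N/mm, E = 205000.0 MPa
delta = 5 * w * L^4 / (384 * E * I)
= 5 * 7 * 5000.0^4 / (384 * 205000.0 * 2720252624.0)
= 0.1022 mm

0.1022 mm


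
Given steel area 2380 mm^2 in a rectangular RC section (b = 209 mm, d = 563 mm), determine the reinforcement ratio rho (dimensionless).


rho = As / (b * d)
= 2380 / (209 * 563)
= 2380 / 117667
= 0.020227 (dimensionless)

0.020227 (dimensionless)


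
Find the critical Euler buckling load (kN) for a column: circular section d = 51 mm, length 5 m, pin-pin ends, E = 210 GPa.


I = pi * d^4 / 64 = 332086.03 mm^4
L = 5000.0 mm
P_cr = pi^2 * E * I / L^2
= 9.8696 * 210000.0 * 332086.03 / 5000.0^2
= 27531.48 N = 27.5315 kN

27.5315 kN


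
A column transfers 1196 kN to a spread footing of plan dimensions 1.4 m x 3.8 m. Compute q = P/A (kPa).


A = 1.4 * 3.8 = 5.32 m^2
q = P / A = 1196 / 5.32
= 224.812 kPa

224.812 kPa


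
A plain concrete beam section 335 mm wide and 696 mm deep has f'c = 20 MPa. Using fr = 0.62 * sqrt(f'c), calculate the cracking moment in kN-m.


fr = 0.62 * sqrt(20) = 0.62 * 4.4721 = 2.7727 MPa
I = 335 * 696^3 / 12 = 9412202880.0 mm^4
y_t = 348.0 mm
M_cr = fr * I / y_t = 2.7727 * 9412202880.0 / 348.0 N-mm
= 74.9927 kN-m

74.9927 kN-m


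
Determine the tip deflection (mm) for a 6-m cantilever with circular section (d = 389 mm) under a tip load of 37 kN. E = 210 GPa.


I = pi * d^4 / 64 = pi * 389^4 / 64 = 1124005157.54 mm^4
L = 6000.0 mm, P = 37000.0 N, E = 210000.0 MPa
delta = P * L^3 / (3 * E * I)
= 37000.0 * 6000.0^3 / (3 * 210000.0 * 1124005157.54)
= 11.2862 mm

11.2862 mm


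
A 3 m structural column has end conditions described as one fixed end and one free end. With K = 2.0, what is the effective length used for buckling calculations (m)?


L_eff = K * L
= 2.0 * 3
= 6.0 m

6.0 m


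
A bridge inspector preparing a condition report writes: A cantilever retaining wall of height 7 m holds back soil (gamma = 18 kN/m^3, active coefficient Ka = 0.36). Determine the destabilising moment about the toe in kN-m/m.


Pa = 0.5 * Ka * gamma * H^2
= 0.5 * 0.36 * 18 * 7^2
= 158.76 kN/m
Arm = H / 3 = 7 / 3 = 2.3333 m
Mo = Pa * arm = Pa * H / 3 = 158.76 * 7 / 3 = 370.44 kN-m/m

370.44 kN-m/m


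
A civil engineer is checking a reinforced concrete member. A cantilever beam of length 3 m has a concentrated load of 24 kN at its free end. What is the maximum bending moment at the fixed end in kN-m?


For a cantilever with a point load at the free end:
M_max = P * L = 24 * 3 = 72 kN-m

72 kN-m


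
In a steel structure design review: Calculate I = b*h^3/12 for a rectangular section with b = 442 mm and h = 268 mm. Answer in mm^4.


I = b * h^3 / 12
= 442 * 268^3 / 12
= 442 * 19248832 / 12
= 708998645.33 mm^4

708998645.33 mm^4


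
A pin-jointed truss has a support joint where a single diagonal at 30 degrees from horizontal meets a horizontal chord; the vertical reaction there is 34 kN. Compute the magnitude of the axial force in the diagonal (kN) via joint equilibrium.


At the joint, only the diagonal has a vertical component, so vertical equilibrium gives:
F * sin(30) = 34
F = 34 / sin(30)
= 34 / 0.5
= 68.0 kN

68.0 kN


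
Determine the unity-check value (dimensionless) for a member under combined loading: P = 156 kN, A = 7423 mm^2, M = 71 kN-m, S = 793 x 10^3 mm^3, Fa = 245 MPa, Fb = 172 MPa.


f_a = P / A = 156000.0 / 7423 = 21.0158 MPa
f_b = M / S = 71000000.0 / 793000.0 = 89.5334 MPa
Ratio = f_a / Fa + f_b / Fb
= 21.0158 / 245 + 89.5334 / 172
= 0.6063 (dimensionless)

0.6063 (dimensionless)


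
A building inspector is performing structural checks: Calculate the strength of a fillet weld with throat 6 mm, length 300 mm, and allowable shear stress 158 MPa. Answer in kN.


Strength = throat * length * allowable stress
= 6 * 300 * 158 N
= 284400 N
= 284.4 kN

284.4 kN


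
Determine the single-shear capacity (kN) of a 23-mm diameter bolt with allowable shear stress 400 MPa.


A = pi * d^2 / 4 = pi * 23^2 / 4 = 415.4756 mm^2
V = f_v * A / 1000 = 400 * 415.4756 / 1000
= 166.1903 kN

166.1903 kN


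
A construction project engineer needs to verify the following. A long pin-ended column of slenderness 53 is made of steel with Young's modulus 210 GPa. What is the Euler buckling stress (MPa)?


sigma_cr = pi^2 * E / lambda^2
= 9.8696 * 210000.0 / 53^2
= 9.8696 * 210000.0 / 2809
= 737.8487 MPa

737.8487 MPa


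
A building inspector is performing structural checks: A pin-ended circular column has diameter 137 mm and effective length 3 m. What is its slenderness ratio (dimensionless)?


Radius of gyration r = d / 4 = 137 / 4 = 34.25 mm
L_eff = 3000.0 mm
Slenderness ratio = L / r = 3000.0 / 34.25 = 87.59 (dimensionless)

87.59 (dimensionless)


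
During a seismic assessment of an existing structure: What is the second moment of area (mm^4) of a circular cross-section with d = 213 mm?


r = d / 2 = 213 / 2 = 106.5 mm
I = pi * r^4 / 4 = pi * 106.5^4 / 4
= 101038830.91 mm^4

101038830.91 mm^4


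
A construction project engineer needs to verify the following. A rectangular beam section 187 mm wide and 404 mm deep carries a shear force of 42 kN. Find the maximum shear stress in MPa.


A = b * h = 187 * 404 = 75548 mm^2
V = 42 kN = 42000.0 N
tau_max = 1.5 * V / A = 1.5 * 42000.0 / 75548
= 0.8339 MPa

0.8339 MPa


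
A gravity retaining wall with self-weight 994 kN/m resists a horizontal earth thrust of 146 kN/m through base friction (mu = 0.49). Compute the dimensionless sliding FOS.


Resisting force = mu * W = 0.49 * 994 = 487.06 kN/m
FOS = Resisting / Driving = 487.06 / 146
= 3.336 (dimensionless)

3.336 (dimensionless)


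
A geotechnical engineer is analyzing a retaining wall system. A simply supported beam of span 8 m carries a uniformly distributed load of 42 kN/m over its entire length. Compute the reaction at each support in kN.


Total load = w * L = 42 * 8 = 336 kN
By symmetry, each reaction R = total / 2 = 336 / 2 = 168.0 kN

168.0 kN


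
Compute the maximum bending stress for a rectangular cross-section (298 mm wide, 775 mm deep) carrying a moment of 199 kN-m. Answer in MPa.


I = b * h^3 / 12 = 298 * 775^3 / 12 = 11559528645.83 mm^4
y = h / 2 = 775 / 2 = 387.5 mm
M = 199 kN-m = 199000000.0 N-mm
sigma = M * y / I = 199000000.0 * 387.5 / 11559528645.83
= 6.67 MPa

6.67 MPa


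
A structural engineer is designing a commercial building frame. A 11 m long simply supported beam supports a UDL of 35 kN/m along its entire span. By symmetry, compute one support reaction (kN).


Total load = w * L = 35 * 11 = 385 kN
By symmetry, each reaction R = total / 2 = 385 / 2 = 192.5 kN

192.5 kN


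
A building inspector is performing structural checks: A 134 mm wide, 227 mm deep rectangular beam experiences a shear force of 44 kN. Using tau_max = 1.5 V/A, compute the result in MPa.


A = b * h = 134 * 227 = 30418 mm^2
V = 44 kN = 44000.0 N
tau_max = 1.5 * V / A = 1.5 * 44000.0 / 30418
= 2.1698 MPa

2.1698 MPa


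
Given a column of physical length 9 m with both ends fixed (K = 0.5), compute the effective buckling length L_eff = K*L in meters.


L_eff = K * L
= 0.5 * 9
= 4.5 m

4.5 m


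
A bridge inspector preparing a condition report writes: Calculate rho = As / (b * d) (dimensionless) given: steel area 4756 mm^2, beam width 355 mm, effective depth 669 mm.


rho = As / (b * d)
= 4756 / (355 * 669)
= 4756 / 237495
= 0.020026 (dimensionless)

0.020026 (dimensionless)


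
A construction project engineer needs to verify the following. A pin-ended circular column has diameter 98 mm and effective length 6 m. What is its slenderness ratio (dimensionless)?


Radius of gyration r = d / 4 = 98 / 4 = 24.5 mm
L_eff = 6000.0 mm
Slenderness ratio = L / r = 6000.0 / 24.5 = 244.9 (dimensionless)

244.9 (dimensionless)


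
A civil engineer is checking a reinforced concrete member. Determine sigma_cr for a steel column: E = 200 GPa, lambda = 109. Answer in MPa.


sigma_cr = pi^2 * E / lambda^2
= 9.8696 * 200000.0 / 109^2
= 9.8696 * 200000.0 / 11881
= 166.141 MPa

166.141 MPa


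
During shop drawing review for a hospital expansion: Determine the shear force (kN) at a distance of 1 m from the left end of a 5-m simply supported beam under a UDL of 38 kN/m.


R_A = w * L / 2 = 38 * 5 / 2 = 95.0 kN
V(x) = R_A - w * x = 95.0 - 38 * 1
= 57.0 kN

57.0 kN


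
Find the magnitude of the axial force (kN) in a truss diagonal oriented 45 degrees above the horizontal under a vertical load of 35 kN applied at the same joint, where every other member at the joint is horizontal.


At the joint, only the diagonal has a vertical component, so vertical equilibrium gives:
F * sin(45) = 35
F = 35 / sin(45)
= 35 / 0.707107
= 49.5 kN

49.5 kN


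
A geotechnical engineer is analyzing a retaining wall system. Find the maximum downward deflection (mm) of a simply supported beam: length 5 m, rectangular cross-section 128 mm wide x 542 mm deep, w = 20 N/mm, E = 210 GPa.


I = 128 * 542^3 / 12 = 1698347605.33 mm^4
L = 5000.0 mm, w = 20 N/mm, E = 210000.0 MPa
delta = 5 * w * L^4 / (384 * E * I)
= 5 * 20 * 5000.0^4 / (384 * 210000.0 * 1698347605.33)
= 0.4564 mm

0.4564 mm


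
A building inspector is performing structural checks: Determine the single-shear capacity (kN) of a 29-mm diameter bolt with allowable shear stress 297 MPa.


A = pi * d^2 / 4 = pi * 29^2 / 4 = 660.5199 mm^2
V = f_v * A / 1000 = 297 * 660.5199 / 1000
= 196.1744 kN

196.1744 kN


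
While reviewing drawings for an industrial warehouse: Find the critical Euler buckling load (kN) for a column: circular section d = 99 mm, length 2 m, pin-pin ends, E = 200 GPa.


I = pi * d^4 / 64 = 4715314.64 mm^4
L = 2000.0 mm
P_cr = pi^2 * E * I / L^2
= 9.8696 * 200000.0 * 4715314.64 / 2000.0^2
= 2326914.51 N = 2326.9145 kN

2326.9145 kN


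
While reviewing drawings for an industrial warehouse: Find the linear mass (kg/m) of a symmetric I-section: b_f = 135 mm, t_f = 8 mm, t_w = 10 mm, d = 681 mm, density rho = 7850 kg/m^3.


A_flanges = 2 * 135 * 8 = 2160 mm^2
A_web = (681 - 2 * 8) * 10 = 6650 mm^2
A_total = 2160 + 6650 = 8810 mm^2 = 0.008810 m^2
Weight = rho * A = 7850 * 0.008810 = 69.1585 kg/m

69.1585 kg/m


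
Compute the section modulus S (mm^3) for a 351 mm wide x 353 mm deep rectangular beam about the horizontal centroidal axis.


S = b * h^2 / 6
= 351 * 353^2 / 6
= 351 * 124609 / 6
= 7289626.5 mm^3

7289626.5 mm^3


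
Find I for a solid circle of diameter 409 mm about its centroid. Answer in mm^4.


r = d / 2 = 409 / 2 = 204.5 mm
I = pi * r^4 / 4 = pi * 204.5^4 / 4
= 1373609009.63 mm^4

1373609009.63 mm^4


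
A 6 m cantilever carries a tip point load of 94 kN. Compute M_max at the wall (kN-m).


For a cantilever with a point load at the free end:
M_max = P * L = 94 * 6 = 564 kN-m

564 kN-m


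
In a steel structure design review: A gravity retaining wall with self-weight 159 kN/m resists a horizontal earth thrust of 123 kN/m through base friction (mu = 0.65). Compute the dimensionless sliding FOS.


Resisting force = mu * W = 0.65 * 159 = 103.35 kN/m
FOS = Resisting / Driving = 103.35 / 123
= 0.8402 (dimensionless)

0.8402 (dimensionless)


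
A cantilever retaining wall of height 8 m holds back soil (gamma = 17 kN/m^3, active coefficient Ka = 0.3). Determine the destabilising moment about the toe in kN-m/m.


Pa = 0.5 * Ka * gamma * H^2
= 0.5 * 0.3 * 17 * 8^2
= 163.2 kN/m
Arm = H / 3 = 8 / 3 = 2.6667 m
Mo = Pa * arm = Pa * H / 3 = 163.2 * 8 / 3 = 435.2 kN-m/m

435.2 kN-m/m


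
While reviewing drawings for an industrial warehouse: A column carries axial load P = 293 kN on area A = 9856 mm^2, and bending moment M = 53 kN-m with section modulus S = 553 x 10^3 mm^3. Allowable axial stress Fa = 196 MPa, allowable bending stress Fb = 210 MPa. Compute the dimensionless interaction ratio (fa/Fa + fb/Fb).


f_a = P / A = 293000.0 / 9856 = 29.7281 MPa
f_b = M / S = 53000000.0 / 553000.0 = 95.8409 MPa
Ratio = f_a / Fa + f_b / Fb
= 29.7281 / 196 + 95.8409 / 210
= 0.6081 (dimensionless)

0.6081 (dimensionless)


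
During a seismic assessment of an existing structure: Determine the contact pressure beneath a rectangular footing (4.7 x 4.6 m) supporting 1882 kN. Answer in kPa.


A = 4.7 * 4.6 = 21.62 m^2
q = P / A = 1882 / 21.62
= 87.049 kPa

87.049 kPa


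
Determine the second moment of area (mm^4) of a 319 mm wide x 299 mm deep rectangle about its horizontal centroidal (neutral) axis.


I = b * h^3 / 12
= 319 * 299^3 / 12
= 319 * 26730899 / 12
= 710596398.42 mm^4

710596398.42 mm^4


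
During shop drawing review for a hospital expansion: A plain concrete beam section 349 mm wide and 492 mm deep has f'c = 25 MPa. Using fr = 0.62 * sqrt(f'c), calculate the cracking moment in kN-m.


fr = 0.62 * sqrt(25) = 0.62 * 5.0 = 3.1 MPa
I = 349 * 492^3 / 12 = 3463693776.0 mm^4
y_t = 246.0 mm
M_cr = fr * I / y_t = 3.1 * 3463693776.0 / 246.0 N-mm
= 43.6482 kN-m

43.6482 kN-m


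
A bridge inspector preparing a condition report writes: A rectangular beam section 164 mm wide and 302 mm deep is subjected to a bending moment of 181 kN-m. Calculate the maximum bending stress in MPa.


I = b * h^3 / 12 = 164 * 302^3 / 12 = 376429309.33 mm^4
y = h / 2 = 302 / 2 = 151.0 mm
M = 181 kN-m = 181000000.0 N-mm
sigma = M * y / I = 181000000.0 * 151.0 / 376429309.33
= 72.61 MPa

72.61 MPa


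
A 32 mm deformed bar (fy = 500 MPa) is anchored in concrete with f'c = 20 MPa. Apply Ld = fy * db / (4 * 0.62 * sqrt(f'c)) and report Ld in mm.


Ld = (fy * db) / (4 * 0.62 * sqrt(f'c))
= (500 * 32) / (4 * 0.62 * sqrt(20))
= 16000 / 11.0909
= 1442.62 mm

1442.62 mm


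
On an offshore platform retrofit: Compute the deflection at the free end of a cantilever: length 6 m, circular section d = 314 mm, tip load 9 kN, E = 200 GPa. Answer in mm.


I = pi * d^4 / 64 = pi * 314^4 / 64 = 477186876.19 mm^4
L = 6000.0 mm, P = 9000.0 N, E = 200000.0 MPa
delta = P * L^3 / (3 * E * I)
= 9000.0 * 6000.0^3 / (3 * 200000.0 * 477186876.19)
= 6.7898 mm

6.7898 mm


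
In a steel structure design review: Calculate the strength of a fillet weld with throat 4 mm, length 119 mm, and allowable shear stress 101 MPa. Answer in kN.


Strength = throat * length * allowable stress
= 4 * 119 * 101 N
= 48076 N
= 48.08 kN

48.08 kN


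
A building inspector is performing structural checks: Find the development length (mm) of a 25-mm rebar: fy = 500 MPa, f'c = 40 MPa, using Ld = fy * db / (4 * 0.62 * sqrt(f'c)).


Ld = (fy * db) / (4 * 0.62 * sqrt(f'c))
= (500 * 25) / (4 * 0.62 * sqrt(40))
= 12500 / 15.6849
= 796.94 mm

796.94 mm


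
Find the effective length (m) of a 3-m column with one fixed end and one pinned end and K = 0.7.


L_eff = K * L
= 0.7 * 3
= 2.1 m

2.1 m


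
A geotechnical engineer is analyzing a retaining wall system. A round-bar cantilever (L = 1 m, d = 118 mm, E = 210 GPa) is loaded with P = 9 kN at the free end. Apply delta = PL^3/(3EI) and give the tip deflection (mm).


I = pi * d^4 / 64 = pi * 118^4 / 64 = 9516953.07 mm^4
L = 1000.0 mm, P = 9000.0 N, E = 210000.0 MPa
delta = P * L^3 / (3 * E * I)
= 9000.0 * 1000.0^3 / (3 * 210000.0 * 9516953.07)
= 1.5011 mm

1.5011 mm


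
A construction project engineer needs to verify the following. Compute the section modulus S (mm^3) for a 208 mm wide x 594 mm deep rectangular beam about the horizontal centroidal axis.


S = b * h^2 / 6
= 208 * 594^2 / 6
= 208 * 352836 / 6
= 12231648.0 mm^3

12231648.0 mm^3


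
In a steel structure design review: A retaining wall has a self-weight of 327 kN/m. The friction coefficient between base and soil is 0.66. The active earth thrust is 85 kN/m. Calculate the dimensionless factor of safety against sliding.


Resisting force = mu * W = 0.66 * 327 = 215.82 kN/m
FOS = Resisting / Driving = 215.82 / 85
= 2.5391 (dimensionless)

2.5391 (dimensionless)


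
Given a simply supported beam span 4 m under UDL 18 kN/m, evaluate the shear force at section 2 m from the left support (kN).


R_A = w * L / 2 = 18 * 4 / 2 = 36.0 kN
V(x) = R_A - w * x = 36.0 - 18 * 2
= 0.0 kN

0.0 kN


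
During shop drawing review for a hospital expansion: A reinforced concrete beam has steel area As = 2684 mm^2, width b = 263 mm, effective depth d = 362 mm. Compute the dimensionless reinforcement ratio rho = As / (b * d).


rho = As / (b * d)
= 2684 / (263 * 362)
= 2684 / 95206
= 0.028192 (dimensionless)

0.028192 (dimensionless)


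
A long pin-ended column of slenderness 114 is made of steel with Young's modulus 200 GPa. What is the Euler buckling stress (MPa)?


sigma_cr = pi^2 * E / lambda^2
= 9.8696 * 200000.0 / 114^2
= 9.8696 * 200000.0 / 12996
= 151.8868 MPa

151.8868 MPa


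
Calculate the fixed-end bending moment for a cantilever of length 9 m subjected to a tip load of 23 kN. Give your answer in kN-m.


For a cantilever with a point load at the free end:
M_max = P * L = 23 * 9 = 207 kN-m

207 kN-m


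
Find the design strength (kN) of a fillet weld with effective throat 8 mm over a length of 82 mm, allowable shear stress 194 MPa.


Strength = throat * length * allowable stress
= 8 * 82 * 194 N
= 127264 N
= 127.26 kN

127.26 kN


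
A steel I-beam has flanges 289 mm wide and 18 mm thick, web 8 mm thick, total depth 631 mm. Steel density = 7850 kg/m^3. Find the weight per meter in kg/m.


A_flanges = 2 * 289 * 18 = 10404 mm^2
A_web = (631 - 2 * 18) * 8 = 4760 mm^2
A_total = 10404 + 4760 = 15164 mm^2 = 0.015164 m^2
Weight = rho * A = 7850 * 0.015164 = 119.0374 kg/m

119.0374 kg/m


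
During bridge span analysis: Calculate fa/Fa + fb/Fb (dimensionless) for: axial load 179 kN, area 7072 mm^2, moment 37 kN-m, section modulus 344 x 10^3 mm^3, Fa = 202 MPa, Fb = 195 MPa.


f_a = P / A = 179000.0 / 7072 = 25.3111 MPa
f_b = M / S = 37000000.0 / 344000.0 = 107.5581 MPa
Ratio = f_a / Fa + f_b / Fb
= 25.3111 / 202 + 107.5581 / 195
= 0.6769 (dimensionless)

0.6769 (dimensionless)


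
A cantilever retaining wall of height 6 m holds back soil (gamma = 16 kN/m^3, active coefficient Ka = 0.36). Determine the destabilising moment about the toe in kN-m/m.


Pa = 0.5 * Ka * gamma * H^2
= 0.5 * 0.36 * 16 * 6^2
= 103.68 kN/m
Arm = H / 3 = 6 / 3 = 2.0 m
Mo = Pa * arm = Pa * H / 3 = 103.68 * 6 / 3 = 207.36 kN-m/m

207.36 kN-m/m


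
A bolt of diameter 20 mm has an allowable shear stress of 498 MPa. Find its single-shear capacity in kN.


A = pi * d^2 / 4 = pi * 20^2 / 4 = 314.1593 mm^2
V = f_v * A / 1000 = 498 * 314.1593 / 1000
= 156.4513 kN

156.4513 kN


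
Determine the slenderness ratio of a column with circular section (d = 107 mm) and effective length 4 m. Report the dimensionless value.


Radius of gyration r = d / 4 = 107 / 4 = 26.75 mm
L_eff = 4000.0 mm
Slenderness ratio = L / r = 4000.0 / 26.75 = 149.53 (dimensionless)

149.53 (dimensionless)


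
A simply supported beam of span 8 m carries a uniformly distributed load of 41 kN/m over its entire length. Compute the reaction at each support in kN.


Total load = w * L = 41 * 8 = 328 kN
By symmetry, each reaction R = total / 2 = 328 / 2 = 164.0 kN

164.0 kN


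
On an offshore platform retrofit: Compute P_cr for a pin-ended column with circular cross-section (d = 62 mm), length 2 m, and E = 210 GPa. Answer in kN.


I = pi * d^4 / 64 = 725331.7 mm^4
L = 2000.0 mm
P_cr = pi^2 * E * I / L^2
= 9.8696 * 210000.0 * 725331.7 / 2000.0^2
= 375833.69 N = 375.8337 kN

375.8337 kN


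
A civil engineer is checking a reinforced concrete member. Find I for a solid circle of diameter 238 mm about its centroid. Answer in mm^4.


r = d / 2 = 238 / 2 = 119.0 mm
I = pi * r^4 / 4 = pi * 119.0^4 / 4
= 157498973.25 mm^4

157498973.25 mm^4


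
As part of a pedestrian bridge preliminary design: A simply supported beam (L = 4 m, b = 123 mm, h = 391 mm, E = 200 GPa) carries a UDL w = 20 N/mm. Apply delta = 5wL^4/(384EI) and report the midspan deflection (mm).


I = 123 * 391^3 / 12 = 612708827.75 mm^4
L = 4000.0 mm, w = 20 N/mm, E = 200000.0 MPa
delta = 5 * w * L^4 / (384 * E * I)
= 5 * 20 * 4000.0^4 / (384 * 200000.0 * 612708827.75)
= 0.544 mm

0.544 mm


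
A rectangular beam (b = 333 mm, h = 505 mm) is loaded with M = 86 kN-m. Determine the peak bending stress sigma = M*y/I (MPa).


I = b * h^3 / 12 = 333 * 505^3 / 12 = 3573856593.75 mm^4
y = h / 2 = 505 / 2 = 252.5 mm
M = 86 kN-m = 86000000.0 N-mm
sigma = M * y / I = 86000000.0 * 252.5 / 3573856593.75
= 6.08 MPa

6.08 MPa


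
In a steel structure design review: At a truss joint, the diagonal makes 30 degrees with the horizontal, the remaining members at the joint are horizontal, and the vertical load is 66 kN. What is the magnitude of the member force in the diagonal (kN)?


At the joint, only the diagonal has a vertical component, so vertical equilibrium gives:
F * sin(30) = 66
F = 66 / sin(30)
= 66 / 0.5
= 132.0 kN

132.0 kN
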